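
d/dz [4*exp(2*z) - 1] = 8*exp(2*z)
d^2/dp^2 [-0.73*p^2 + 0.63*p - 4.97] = -1.46000000000000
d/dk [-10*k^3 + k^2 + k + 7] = -30*k^2 + 2*k + 1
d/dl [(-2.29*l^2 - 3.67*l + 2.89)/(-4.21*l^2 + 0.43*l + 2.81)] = (-16.4354*l^2 + 11.464*l - 11.5554)/(17.7241*l^4 - 3.6206*l^3 - 23.4753*l^2 + 2.4166*l + 7.8961)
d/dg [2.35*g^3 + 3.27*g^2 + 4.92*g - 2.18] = 7.05*g^2 + 6.54*g + 4.92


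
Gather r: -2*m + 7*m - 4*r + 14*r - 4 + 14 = 5*m + 10*r + 10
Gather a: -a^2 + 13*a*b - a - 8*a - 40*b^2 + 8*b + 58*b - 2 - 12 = -a^2 + a*(13*b - 9) - 40*b^2 + 66*b - 14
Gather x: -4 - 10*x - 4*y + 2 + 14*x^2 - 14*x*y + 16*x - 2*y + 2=14*x^2 + x*(6 - 14*y) - 6*y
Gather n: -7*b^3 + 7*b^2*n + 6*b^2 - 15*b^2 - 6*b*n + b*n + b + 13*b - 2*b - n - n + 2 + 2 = -7*b^3 - 9*b^2 + 12*b + n*(7*b^2 - 5*b - 2) + 4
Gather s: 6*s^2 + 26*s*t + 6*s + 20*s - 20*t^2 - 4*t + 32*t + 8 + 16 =6*s^2 + s*(26*t + 26) - 20*t^2 + 28*t + 24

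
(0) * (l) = 0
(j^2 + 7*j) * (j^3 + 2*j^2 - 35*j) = j^5 + 9*j^4 - 21*j^3 - 245*j^2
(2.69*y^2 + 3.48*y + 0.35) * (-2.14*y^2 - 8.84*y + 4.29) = -5.7566*y^4 - 31.2268*y^3 - 19.9721*y^2 + 11.8352*y + 1.5015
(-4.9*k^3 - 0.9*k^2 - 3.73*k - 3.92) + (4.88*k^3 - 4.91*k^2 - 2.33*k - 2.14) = -0.0200000000000005*k^3 - 5.81*k^2 - 6.06*k - 6.06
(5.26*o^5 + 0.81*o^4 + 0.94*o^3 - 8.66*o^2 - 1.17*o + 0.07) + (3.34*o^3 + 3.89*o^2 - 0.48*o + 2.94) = 5.26*o^5 + 0.81*o^4 + 4.28*o^3 - 4.77*o^2 - 1.65*o + 3.01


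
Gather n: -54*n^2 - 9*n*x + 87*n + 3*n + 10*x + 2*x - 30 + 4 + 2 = -54*n^2 + n*(90 - 9*x) + 12*x - 24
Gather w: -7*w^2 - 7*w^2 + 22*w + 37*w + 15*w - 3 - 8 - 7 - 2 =-14*w^2 + 74*w - 20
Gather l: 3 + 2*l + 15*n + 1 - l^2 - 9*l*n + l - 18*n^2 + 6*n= -l^2 + l*(3 - 9*n) - 18*n^2 + 21*n + 4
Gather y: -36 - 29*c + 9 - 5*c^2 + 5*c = -5*c^2 - 24*c - 27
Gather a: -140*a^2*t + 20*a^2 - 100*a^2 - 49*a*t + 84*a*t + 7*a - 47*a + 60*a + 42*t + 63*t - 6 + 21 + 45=a^2*(-140*t - 80) + a*(35*t + 20) + 105*t + 60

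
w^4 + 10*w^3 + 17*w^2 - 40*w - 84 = (w - 2)*(w + 2)*(w + 3)*(w + 7)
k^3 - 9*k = k*(k - 3)*(k + 3)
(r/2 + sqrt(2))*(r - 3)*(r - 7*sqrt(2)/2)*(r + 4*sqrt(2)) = r^4/2 - 3*r^3/2 + 5*sqrt(2)*r^3/4 - 13*r^2 - 15*sqrt(2)*r^2/4 - 28*sqrt(2)*r + 39*r + 84*sqrt(2)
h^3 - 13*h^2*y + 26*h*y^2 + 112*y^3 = (h - 8*y)*(h - 7*y)*(h + 2*y)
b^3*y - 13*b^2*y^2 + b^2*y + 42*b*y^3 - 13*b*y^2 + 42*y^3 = (b - 7*y)*(b - 6*y)*(b*y + y)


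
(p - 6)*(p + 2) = p^2 - 4*p - 12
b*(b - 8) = b^2 - 8*b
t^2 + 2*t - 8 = (t - 2)*(t + 4)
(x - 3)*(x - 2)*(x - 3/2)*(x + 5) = x^4 - 3*x^3/2 - 19*x^2 + 117*x/2 - 45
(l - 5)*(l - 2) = l^2 - 7*l + 10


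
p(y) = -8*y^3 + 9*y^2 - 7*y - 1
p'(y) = -24*y^2 + 18*y - 7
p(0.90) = -5.84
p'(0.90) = -10.24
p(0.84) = -5.27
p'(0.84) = -8.81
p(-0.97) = 21.56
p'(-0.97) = -47.04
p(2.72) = -114.44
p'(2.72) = -135.60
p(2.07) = -47.88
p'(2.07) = -72.58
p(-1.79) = 86.25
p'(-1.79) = -116.12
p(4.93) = -775.35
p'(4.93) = -501.58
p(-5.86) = 1958.92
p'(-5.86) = -936.63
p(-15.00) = 29129.00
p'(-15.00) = -5677.00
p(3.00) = -157.00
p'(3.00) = -169.00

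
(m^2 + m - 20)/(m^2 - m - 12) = (m + 5)/(m + 3)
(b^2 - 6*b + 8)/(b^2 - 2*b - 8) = (b - 2)/(b + 2)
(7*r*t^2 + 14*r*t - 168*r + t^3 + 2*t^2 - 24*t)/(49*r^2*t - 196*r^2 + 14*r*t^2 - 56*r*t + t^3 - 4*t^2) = (t + 6)/(7*r + t)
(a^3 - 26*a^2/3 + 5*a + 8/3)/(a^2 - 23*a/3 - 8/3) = a - 1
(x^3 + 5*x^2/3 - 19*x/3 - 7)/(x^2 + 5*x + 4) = (x^2 + 2*x/3 - 7)/(x + 4)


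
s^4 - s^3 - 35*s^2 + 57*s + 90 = (s - 5)*(s - 3)*(s + 1)*(s + 6)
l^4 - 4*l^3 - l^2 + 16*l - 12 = (l - 3)*(l - 2)*(l - 1)*(l + 2)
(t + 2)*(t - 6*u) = t^2 - 6*t*u + 2*t - 12*u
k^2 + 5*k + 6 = (k + 2)*(k + 3)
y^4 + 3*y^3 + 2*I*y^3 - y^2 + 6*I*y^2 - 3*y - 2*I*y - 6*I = (y - 1)*(y + 1)*(y + 3)*(y + 2*I)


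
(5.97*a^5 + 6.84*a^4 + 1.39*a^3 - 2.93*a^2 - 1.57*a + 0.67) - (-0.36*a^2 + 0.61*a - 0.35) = 5.97*a^5 + 6.84*a^4 + 1.39*a^3 - 2.57*a^2 - 2.18*a + 1.02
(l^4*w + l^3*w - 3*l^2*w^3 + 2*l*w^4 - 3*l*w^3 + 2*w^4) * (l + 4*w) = l^5*w + 4*l^4*w^2 + l^4*w - 3*l^3*w^3 + 4*l^3*w^2 - 10*l^2*w^4 - 3*l^2*w^3 + 8*l*w^5 - 10*l*w^4 + 8*w^5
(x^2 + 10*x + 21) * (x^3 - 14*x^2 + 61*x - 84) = x^5 - 4*x^4 - 58*x^3 + 232*x^2 + 441*x - 1764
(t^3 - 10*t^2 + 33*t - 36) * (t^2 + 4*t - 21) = t^5 - 6*t^4 - 28*t^3 + 306*t^2 - 837*t + 756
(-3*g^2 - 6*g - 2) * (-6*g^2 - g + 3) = 18*g^4 + 39*g^3 + 9*g^2 - 16*g - 6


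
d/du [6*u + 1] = 6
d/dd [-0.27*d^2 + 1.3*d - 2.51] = 1.3 - 0.54*d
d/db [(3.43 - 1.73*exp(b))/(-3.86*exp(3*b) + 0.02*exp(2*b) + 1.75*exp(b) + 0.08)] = (-13.3556*exp(3*b) + 39.754*exp(2*b) - 0.1372*exp(b) - 6.1409)*exp(b)/(14.8996*exp(6*b) - 0.1544*exp(5*b) - 13.5096*exp(4*b) - 0.5476*exp(3*b) + 3.0657*exp(2*b) + 0.28*exp(b) + 0.0064)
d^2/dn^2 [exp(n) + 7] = exp(n)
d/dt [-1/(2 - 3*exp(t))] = -3*exp(t)/(3*exp(t) - 2)^2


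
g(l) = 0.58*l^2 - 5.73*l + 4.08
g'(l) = 1.16*l - 5.73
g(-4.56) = 42.27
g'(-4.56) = -11.02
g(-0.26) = 5.61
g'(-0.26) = -6.03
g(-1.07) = 10.88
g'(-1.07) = -6.97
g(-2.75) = 24.22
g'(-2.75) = -8.92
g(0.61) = 0.80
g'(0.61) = -5.02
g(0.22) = 2.85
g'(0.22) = -5.47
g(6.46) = -8.73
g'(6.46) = 1.76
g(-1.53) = 14.20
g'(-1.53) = -7.50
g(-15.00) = 220.53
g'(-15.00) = -23.13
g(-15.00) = 220.53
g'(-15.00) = -23.13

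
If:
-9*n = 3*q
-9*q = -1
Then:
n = -1/27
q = 1/9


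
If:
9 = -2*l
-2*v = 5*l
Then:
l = -9/2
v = 45/4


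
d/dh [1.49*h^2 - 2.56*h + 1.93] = 2.98*h - 2.56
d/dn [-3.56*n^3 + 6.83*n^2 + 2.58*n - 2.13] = -10.68*n^2 + 13.66*n + 2.58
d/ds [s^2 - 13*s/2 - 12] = 2*s - 13/2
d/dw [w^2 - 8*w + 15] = 2*w - 8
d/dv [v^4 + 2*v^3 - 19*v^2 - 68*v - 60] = 4*v^3 + 6*v^2 - 38*v - 68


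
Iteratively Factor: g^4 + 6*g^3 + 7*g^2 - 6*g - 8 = (g + 2)*(g^3 + 4*g^2 - g - 4) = (g + 2)*(g + 4)*(g^2 - 1) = (g + 1)*(g + 2)*(g + 4)*(g - 1)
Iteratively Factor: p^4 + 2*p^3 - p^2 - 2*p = (p - 1)*(p^3 + 3*p^2 + 2*p) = (p - 1)*(p + 1)*(p^2 + 2*p) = (p - 1)*(p + 1)*(p + 2)*(p)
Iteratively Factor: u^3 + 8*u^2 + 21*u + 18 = (u + 2)*(u^2 + 6*u + 9) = (u + 2)*(u + 3)*(u + 3)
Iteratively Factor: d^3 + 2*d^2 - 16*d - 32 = (d + 4)*(d^2 - 2*d - 8) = (d + 2)*(d + 4)*(d - 4)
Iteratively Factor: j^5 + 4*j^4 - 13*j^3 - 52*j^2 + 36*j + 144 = (j - 2)*(j^4 + 6*j^3 - j^2 - 54*j - 72) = (j - 2)*(j + 4)*(j^3 + 2*j^2 - 9*j - 18) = (j - 2)*(j + 2)*(j + 4)*(j^2 - 9) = (j - 2)*(j + 2)*(j + 3)*(j + 4)*(j - 3)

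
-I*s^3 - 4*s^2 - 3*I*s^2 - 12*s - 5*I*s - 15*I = (s + 3)*(s - 5*I)*(-I*s + 1)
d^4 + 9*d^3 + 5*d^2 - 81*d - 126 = (d - 3)*(d + 2)*(d + 3)*(d + 7)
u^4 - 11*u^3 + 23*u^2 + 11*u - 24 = (u - 8)*(u - 3)*(u - 1)*(u + 1)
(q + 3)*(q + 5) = q^2 + 8*q + 15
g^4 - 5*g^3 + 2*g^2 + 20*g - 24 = (g - 3)*(g - 2)^2*(g + 2)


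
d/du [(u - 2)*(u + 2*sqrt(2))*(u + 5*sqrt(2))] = 3*u^2 - 4*u + 14*sqrt(2)*u - 14*sqrt(2) + 20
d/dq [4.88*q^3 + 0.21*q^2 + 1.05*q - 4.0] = 14.64*q^2 + 0.42*q + 1.05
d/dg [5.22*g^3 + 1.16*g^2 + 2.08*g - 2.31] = 15.66*g^2 + 2.32*g + 2.08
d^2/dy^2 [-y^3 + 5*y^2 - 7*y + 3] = 10 - 6*y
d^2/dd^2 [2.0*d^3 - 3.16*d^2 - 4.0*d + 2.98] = 12.0*d - 6.32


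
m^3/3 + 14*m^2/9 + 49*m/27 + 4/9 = (m/3 + 1)*(m + 1/3)*(m + 4/3)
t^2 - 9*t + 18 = (t - 6)*(t - 3)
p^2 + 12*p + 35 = (p + 5)*(p + 7)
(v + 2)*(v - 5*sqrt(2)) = v^2 - 5*sqrt(2)*v + 2*v - 10*sqrt(2)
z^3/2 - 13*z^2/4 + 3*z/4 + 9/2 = (z/2 + 1/2)*(z - 6)*(z - 3/2)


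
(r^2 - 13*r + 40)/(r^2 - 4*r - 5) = (r - 8)/(r + 1)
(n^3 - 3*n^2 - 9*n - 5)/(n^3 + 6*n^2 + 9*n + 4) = (n - 5)/(n + 4)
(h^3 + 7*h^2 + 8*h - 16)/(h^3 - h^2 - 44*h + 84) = (h^3 + 7*h^2 + 8*h - 16)/(h^3 - h^2 - 44*h + 84)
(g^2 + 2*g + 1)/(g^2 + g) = (g + 1)/g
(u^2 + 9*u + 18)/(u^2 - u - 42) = (u + 3)/(u - 7)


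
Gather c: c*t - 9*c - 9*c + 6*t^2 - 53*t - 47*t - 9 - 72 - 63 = c*(t - 18) + 6*t^2 - 100*t - 144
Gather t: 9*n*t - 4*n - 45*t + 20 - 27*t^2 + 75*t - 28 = -4*n - 27*t^2 + t*(9*n + 30) - 8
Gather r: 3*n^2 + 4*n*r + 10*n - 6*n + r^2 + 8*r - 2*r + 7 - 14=3*n^2 + 4*n + r^2 + r*(4*n + 6) - 7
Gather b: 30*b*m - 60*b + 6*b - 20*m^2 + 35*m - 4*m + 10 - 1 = b*(30*m - 54) - 20*m^2 + 31*m + 9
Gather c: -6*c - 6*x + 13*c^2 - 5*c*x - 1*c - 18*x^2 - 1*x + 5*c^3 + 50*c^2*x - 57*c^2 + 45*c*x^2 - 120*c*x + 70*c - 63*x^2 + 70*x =5*c^3 + c^2*(50*x - 44) + c*(45*x^2 - 125*x + 63) - 81*x^2 + 63*x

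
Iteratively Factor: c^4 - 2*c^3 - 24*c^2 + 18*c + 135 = (c + 3)*(c^3 - 5*c^2 - 9*c + 45) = (c - 3)*(c + 3)*(c^2 - 2*c - 15) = (c - 5)*(c - 3)*(c + 3)*(c + 3)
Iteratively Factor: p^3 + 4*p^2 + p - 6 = (p + 2)*(p^2 + 2*p - 3) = (p + 2)*(p + 3)*(p - 1)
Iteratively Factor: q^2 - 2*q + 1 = (q - 1)*(q - 1)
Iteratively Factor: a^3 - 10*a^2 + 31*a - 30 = (a - 2)*(a^2 - 8*a + 15) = (a - 5)*(a - 2)*(a - 3)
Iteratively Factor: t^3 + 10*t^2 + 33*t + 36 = (t + 3)*(t^2 + 7*t + 12) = (t + 3)*(t + 4)*(t + 3)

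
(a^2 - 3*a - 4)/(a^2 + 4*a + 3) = (a - 4)/(a + 3)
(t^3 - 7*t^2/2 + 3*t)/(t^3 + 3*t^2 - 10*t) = (t - 3/2)/(t + 5)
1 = 1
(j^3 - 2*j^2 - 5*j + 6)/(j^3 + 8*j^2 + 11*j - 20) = (j^2 - j - 6)/(j^2 + 9*j + 20)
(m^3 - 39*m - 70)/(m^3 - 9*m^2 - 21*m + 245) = (m + 2)/(m - 7)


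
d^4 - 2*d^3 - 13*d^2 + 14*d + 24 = (d - 4)*(d - 2)*(d + 1)*(d + 3)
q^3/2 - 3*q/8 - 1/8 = (q/2 + 1/4)*(q - 1)*(q + 1/2)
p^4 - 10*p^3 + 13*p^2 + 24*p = p*(p - 8)*(p - 3)*(p + 1)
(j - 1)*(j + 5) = j^2 + 4*j - 5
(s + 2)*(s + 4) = s^2 + 6*s + 8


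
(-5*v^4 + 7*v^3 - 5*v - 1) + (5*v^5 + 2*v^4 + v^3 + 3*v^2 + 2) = 5*v^5 - 3*v^4 + 8*v^3 + 3*v^2 - 5*v + 1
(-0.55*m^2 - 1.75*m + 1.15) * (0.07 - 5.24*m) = 2.882*m^3 + 9.1315*m^2 - 6.1485*m + 0.0805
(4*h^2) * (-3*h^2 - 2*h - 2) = -12*h^4 - 8*h^3 - 8*h^2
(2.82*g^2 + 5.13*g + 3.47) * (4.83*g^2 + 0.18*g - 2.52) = 13.6206*g^4 + 25.2855*g^3 + 10.5771*g^2 - 12.303*g - 8.7444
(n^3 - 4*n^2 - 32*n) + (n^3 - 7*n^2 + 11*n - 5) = 2*n^3 - 11*n^2 - 21*n - 5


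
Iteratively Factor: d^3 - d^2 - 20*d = (d + 4)*(d^2 - 5*d) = (d - 5)*(d + 4)*(d)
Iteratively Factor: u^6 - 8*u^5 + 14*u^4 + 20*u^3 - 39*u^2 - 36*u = (u + 1)*(u^5 - 9*u^4 + 23*u^3 - 3*u^2 - 36*u) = (u + 1)^2*(u^4 - 10*u^3 + 33*u^2 - 36*u) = u*(u + 1)^2*(u^3 - 10*u^2 + 33*u - 36) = u*(u - 3)*(u + 1)^2*(u^2 - 7*u + 12) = u*(u - 3)^2*(u + 1)^2*(u - 4)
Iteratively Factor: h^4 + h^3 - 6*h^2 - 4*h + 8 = (h + 2)*(h^3 - h^2 - 4*h + 4) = (h - 2)*(h + 2)*(h^2 + h - 2) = (h - 2)*(h - 1)*(h + 2)*(h + 2)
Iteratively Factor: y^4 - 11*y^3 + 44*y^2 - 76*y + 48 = (y - 2)*(y^3 - 9*y^2 + 26*y - 24) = (y - 3)*(y - 2)*(y^2 - 6*y + 8) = (y - 4)*(y - 3)*(y - 2)*(y - 2)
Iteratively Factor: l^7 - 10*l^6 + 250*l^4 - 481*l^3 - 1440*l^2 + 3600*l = (l + 4)*(l^6 - 14*l^5 + 56*l^4 + 26*l^3 - 585*l^2 + 900*l) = (l - 4)*(l + 4)*(l^5 - 10*l^4 + 16*l^3 + 90*l^2 - 225*l) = (l - 4)*(l - 3)*(l + 4)*(l^4 - 7*l^3 - 5*l^2 + 75*l) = (l - 5)*(l - 4)*(l - 3)*(l + 4)*(l^3 - 2*l^2 - 15*l) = (l - 5)^2*(l - 4)*(l - 3)*(l + 4)*(l^2 + 3*l) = l*(l - 5)^2*(l - 4)*(l - 3)*(l + 4)*(l + 3)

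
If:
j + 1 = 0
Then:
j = -1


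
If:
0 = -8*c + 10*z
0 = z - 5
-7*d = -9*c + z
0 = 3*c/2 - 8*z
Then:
No Solution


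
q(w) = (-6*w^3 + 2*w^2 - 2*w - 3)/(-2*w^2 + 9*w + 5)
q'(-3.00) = 2.00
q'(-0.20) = 1.36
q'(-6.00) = 2.47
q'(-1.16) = 1.45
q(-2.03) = -2.77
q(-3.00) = -4.58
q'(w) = (4*w - 9)*(-6*w^3 + 2*w^2 - 2*w - 3)/(-2*w^2 + 9*w + 5)^2 + (-18*w^2 + 4*w - 2)/(-2*w^2 + 9*w + 5)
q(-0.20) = -0.79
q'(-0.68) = 3.10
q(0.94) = -0.69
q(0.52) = -0.48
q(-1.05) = -1.24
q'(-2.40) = 1.84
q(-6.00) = -11.38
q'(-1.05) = 1.45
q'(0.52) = -0.16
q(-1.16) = -1.40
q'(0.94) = -0.90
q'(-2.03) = 1.72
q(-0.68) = -0.57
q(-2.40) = -3.42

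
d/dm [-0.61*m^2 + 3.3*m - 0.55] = 3.3 - 1.22*m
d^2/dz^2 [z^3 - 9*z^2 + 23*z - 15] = 6*z - 18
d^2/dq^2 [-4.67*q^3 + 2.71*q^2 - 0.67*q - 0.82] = 5.42 - 28.02*q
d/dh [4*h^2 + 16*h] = 8*h + 16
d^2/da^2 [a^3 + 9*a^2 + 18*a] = 6*a + 18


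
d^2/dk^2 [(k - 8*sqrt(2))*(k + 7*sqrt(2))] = 2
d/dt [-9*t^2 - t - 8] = -18*t - 1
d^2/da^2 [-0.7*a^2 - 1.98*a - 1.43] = -1.40000000000000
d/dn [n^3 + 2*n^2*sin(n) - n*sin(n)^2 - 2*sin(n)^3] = 2*n^2*cos(n) + 3*n^2 + 4*n*sin(n) - n*sin(2*n) - 6*sin(n)^2*cos(n) - sin(n)^2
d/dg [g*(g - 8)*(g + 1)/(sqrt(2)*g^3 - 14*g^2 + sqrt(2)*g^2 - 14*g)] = (-7 + 4*sqrt(2))/(g^2 - 14*sqrt(2)*g + 98)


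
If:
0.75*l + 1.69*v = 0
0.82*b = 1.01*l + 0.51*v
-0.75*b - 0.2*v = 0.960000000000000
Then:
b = -1.46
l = -1.53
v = 0.68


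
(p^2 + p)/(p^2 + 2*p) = (p + 1)/(p + 2)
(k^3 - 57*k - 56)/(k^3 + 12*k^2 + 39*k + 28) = (k - 8)/(k + 4)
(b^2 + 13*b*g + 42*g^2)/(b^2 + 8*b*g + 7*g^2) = (b + 6*g)/(b + g)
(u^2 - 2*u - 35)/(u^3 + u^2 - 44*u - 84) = (u + 5)/(u^2 + 8*u + 12)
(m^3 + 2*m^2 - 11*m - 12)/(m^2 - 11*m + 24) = (m^2 + 5*m + 4)/(m - 8)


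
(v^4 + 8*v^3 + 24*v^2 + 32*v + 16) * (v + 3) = v^5 + 11*v^4 + 48*v^3 + 104*v^2 + 112*v + 48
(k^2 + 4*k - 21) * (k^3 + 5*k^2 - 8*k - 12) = k^5 + 9*k^4 - 9*k^3 - 149*k^2 + 120*k + 252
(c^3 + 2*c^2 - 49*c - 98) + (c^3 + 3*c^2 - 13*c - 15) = 2*c^3 + 5*c^2 - 62*c - 113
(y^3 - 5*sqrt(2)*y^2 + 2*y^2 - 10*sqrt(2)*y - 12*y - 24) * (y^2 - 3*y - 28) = y^5 - 5*sqrt(2)*y^4 - y^4 - 46*y^3 + 5*sqrt(2)*y^3 - 44*y^2 + 170*sqrt(2)*y^2 + 280*sqrt(2)*y + 408*y + 672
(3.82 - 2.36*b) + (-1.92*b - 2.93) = 0.89 - 4.28*b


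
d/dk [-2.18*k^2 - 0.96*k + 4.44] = -4.36*k - 0.96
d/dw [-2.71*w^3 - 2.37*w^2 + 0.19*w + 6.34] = -8.13*w^2 - 4.74*w + 0.19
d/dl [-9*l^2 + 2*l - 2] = 2 - 18*l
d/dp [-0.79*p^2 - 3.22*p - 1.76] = -1.58*p - 3.22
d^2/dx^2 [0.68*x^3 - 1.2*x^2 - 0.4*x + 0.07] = 4.08*x - 2.4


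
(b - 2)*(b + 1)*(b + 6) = b^3 + 5*b^2 - 8*b - 12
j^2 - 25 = (j - 5)*(j + 5)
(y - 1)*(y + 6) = y^2 + 5*y - 6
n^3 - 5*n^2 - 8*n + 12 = (n - 6)*(n - 1)*(n + 2)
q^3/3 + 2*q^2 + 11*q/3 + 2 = (q/3 + 1/3)*(q + 2)*(q + 3)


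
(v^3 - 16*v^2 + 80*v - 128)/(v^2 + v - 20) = (v^2 - 12*v + 32)/(v + 5)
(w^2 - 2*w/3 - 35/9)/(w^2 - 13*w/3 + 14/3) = (w + 5/3)/(w - 2)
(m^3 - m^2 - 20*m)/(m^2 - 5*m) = m + 4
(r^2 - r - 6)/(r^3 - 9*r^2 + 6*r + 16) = (r^2 - r - 6)/(r^3 - 9*r^2 + 6*r + 16)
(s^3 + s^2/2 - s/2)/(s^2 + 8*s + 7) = s*(2*s - 1)/(2*(s + 7))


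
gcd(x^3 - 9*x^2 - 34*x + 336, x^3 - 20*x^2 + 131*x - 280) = x^2 - 15*x + 56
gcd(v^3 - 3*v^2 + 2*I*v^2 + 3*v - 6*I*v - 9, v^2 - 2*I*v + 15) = v + 3*I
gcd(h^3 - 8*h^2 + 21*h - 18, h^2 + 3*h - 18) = h - 3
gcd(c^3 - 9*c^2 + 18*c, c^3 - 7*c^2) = c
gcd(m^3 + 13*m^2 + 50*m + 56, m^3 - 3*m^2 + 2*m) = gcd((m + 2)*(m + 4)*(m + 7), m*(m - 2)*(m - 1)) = 1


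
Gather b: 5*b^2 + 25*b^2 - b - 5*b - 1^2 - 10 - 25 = 30*b^2 - 6*b - 36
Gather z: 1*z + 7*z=8*z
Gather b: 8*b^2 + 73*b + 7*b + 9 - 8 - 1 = 8*b^2 + 80*b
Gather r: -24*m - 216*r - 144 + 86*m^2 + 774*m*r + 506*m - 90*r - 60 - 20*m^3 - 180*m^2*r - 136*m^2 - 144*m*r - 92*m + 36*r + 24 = -20*m^3 - 50*m^2 + 390*m + r*(-180*m^2 + 630*m - 270) - 180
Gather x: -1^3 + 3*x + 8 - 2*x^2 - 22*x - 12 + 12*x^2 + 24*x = 10*x^2 + 5*x - 5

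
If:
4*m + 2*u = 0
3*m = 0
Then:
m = 0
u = 0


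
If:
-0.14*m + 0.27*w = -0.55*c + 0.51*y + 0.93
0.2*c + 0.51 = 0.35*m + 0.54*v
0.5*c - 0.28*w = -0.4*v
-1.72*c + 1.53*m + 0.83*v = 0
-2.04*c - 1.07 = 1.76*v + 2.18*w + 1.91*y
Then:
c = -1.30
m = -2.64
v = 2.17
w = 0.79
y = -2.08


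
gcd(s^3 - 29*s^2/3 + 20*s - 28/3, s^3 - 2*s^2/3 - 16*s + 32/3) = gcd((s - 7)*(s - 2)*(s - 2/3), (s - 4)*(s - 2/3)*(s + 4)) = s - 2/3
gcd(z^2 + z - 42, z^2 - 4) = 1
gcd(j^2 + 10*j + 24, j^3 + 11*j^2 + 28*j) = j + 4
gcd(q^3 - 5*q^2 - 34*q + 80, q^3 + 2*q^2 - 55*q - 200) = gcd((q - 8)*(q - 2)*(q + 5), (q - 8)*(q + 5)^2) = q^2 - 3*q - 40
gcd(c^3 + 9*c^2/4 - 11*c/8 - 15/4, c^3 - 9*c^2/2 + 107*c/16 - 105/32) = c - 5/4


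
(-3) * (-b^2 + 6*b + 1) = 3*b^2 - 18*b - 3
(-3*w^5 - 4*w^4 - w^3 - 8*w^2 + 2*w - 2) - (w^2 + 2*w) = -3*w^5 - 4*w^4 - w^3 - 9*w^2 - 2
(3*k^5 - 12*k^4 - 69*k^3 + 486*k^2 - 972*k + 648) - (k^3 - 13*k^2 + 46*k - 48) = 3*k^5 - 12*k^4 - 70*k^3 + 499*k^2 - 1018*k + 696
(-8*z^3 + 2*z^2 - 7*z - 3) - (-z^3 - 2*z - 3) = -7*z^3 + 2*z^2 - 5*z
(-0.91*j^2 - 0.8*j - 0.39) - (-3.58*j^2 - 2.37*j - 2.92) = 2.67*j^2 + 1.57*j + 2.53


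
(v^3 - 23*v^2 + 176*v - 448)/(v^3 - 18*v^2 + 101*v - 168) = (v - 8)/(v - 3)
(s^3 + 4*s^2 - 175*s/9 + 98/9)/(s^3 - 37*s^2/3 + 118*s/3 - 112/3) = (3*s^2 + 19*s - 14)/(3*(s^2 - 10*s + 16))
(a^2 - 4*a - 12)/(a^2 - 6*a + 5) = (a^2 - 4*a - 12)/(a^2 - 6*a + 5)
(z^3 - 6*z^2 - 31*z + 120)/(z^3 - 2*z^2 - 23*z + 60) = (z - 8)/(z - 4)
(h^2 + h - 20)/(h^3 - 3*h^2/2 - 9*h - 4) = 2*(h + 5)/(2*h^2 + 5*h + 2)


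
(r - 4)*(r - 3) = r^2 - 7*r + 12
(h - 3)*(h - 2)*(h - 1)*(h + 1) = h^4 - 5*h^3 + 5*h^2 + 5*h - 6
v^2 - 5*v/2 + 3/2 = (v - 3/2)*(v - 1)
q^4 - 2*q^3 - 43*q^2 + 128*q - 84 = (q - 6)*(q - 2)*(q - 1)*(q + 7)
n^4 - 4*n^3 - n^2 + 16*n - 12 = (n - 3)*(n - 2)*(n - 1)*(n + 2)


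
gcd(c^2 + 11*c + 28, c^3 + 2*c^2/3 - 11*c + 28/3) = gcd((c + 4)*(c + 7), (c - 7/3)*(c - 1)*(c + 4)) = c + 4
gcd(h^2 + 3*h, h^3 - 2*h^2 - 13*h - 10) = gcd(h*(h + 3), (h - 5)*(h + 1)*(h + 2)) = 1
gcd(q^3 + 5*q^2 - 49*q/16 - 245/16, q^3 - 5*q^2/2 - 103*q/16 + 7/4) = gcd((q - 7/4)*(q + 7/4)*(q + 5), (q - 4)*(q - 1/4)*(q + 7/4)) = q + 7/4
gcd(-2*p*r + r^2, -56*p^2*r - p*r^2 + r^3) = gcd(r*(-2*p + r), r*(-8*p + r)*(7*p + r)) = r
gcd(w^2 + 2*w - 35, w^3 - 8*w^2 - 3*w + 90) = w - 5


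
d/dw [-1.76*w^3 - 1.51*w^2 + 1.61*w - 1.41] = -5.28*w^2 - 3.02*w + 1.61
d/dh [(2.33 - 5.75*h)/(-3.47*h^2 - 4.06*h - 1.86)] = (-19.9525*h^2 + 16.1702*h + 20.1548)/(12.0409*h^4 + 28.1764*h^3 + 29.392*h^2 + 15.1032*h + 3.4596)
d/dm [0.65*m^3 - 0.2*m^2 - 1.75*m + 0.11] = 1.95*m^2 - 0.4*m - 1.75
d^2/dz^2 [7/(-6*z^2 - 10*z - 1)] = 28*(18*z^2 + 30*z - 2*(6*z + 5)^2 + 3)/(6*z^2 + 10*z + 1)^3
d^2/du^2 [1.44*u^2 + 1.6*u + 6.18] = 2.88000000000000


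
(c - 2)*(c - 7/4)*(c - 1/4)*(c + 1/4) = c^4 - 15*c^3/4 + 55*c^2/16 + 15*c/64 - 7/32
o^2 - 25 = (o - 5)*(o + 5)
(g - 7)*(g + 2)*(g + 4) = g^3 - g^2 - 34*g - 56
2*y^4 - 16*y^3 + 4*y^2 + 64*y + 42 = (y - 7)*(y - 3)*(sqrt(2)*y + sqrt(2))^2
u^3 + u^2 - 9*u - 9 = (u - 3)*(u + 1)*(u + 3)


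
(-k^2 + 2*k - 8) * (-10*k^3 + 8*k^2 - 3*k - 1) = 10*k^5 - 28*k^4 + 99*k^3 - 69*k^2 + 22*k + 8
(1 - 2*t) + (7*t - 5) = 5*t - 4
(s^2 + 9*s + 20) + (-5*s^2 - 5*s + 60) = -4*s^2 + 4*s + 80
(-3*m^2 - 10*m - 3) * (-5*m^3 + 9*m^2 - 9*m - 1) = 15*m^5 + 23*m^4 - 48*m^3 + 66*m^2 + 37*m + 3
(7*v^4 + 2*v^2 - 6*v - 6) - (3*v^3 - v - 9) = 7*v^4 - 3*v^3 + 2*v^2 - 5*v + 3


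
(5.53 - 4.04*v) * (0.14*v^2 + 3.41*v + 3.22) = -0.5656*v^3 - 13.0022*v^2 + 5.8485*v + 17.8066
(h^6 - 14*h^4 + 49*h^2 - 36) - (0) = h^6 - 14*h^4 + 49*h^2 - 36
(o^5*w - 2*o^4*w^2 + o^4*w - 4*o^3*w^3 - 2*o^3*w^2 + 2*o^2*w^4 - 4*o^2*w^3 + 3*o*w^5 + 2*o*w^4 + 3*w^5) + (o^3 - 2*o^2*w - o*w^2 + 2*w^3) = o^5*w - 2*o^4*w^2 + o^4*w - 4*o^3*w^3 - 2*o^3*w^2 + o^3 + 2*o^2*w^4 - 4*o^2*w^3 - 2*o^2*w + 3*o*w^5 + 2*o*w^4 - o*w^2 + 3*w^5 + 2*w^3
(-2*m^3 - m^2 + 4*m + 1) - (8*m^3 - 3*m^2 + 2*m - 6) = -10*m^3 + 2*m^2 + 2*m + 7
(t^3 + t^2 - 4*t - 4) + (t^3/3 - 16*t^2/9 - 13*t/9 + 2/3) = 4*t^3/3 - 7*t^2/9 - 49*t/9 - 10/3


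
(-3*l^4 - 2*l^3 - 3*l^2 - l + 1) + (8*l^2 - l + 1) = -3*l^4 - 2*l^3 + 5*l^2 - 2*l + 2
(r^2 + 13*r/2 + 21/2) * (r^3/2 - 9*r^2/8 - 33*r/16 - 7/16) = r^5/2 + 17*r^4/8 - 33*r^3/8 - 821*r^2/32 - 49*r/2 - 147/32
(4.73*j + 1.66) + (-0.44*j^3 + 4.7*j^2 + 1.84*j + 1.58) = -0.44*j^3 + 4.7*j^2 + 6.57*j + 3.24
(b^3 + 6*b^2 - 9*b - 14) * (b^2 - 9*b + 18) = b^5 - 3*b^4 - 45*b^3 + 175*b^2 - 36*b - 252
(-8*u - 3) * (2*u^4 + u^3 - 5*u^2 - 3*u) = -16*u^5 - 14*u^4 + 37*u^3 + 39*u^2 + 9*u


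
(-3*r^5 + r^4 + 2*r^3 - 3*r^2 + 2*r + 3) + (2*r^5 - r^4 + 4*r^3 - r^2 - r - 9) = -r^5 + 6*r^3 - 4*r^2 + r - 6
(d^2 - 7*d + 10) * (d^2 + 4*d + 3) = d^4 - 3*d^3 - 15*d^2 + 19*d + 30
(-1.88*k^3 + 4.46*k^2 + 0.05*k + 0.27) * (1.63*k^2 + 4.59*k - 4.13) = -3.0644*k^5 - 1.3594*k^4 + 28.3173*k^3 - 17.7502*k^2 + 1.0328*k - 1.1151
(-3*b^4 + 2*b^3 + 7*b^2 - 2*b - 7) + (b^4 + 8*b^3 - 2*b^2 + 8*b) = -2*b^4 + 10*b^3 + 5*b^2 + 6*b - 7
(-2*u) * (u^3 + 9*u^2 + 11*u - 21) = -2*u^4 - 18*u^3 - 22*u^2 + 42*u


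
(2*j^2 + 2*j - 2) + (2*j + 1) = 2*j^2 + 4*j - 1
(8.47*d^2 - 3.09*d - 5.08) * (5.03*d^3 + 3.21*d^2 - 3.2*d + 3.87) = 42.6041*d^5 + 11.646*d^4 - 62.5753*d^3 + 26.3601*d^2 + 4.2977*d - 19.6596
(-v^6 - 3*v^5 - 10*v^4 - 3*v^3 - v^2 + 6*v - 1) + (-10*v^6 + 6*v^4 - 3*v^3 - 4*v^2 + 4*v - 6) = -11*v^6 - 3*v^5 - 4*v^4 - 6*v^3 - 5*v^2 + 10*v - 7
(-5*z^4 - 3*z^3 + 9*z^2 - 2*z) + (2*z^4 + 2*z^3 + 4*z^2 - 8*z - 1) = -3*z^4 - z^3 + 13*z^2 - 10*z - 1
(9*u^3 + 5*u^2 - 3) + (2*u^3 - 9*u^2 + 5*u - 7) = 11*u^3 - 4*u^2 + 5*u - 10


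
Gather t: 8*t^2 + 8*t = 8*t^2 + 8*t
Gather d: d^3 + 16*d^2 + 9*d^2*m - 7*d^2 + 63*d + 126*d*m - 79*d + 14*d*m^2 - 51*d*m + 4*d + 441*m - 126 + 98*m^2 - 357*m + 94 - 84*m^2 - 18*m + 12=d^3 + d^2*(9*m + 9) + d*(14*m^2 + 75*m - 12) + 14*m^2 + 66*m - 20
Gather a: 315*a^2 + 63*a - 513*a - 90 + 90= 315*a^2 - 450*a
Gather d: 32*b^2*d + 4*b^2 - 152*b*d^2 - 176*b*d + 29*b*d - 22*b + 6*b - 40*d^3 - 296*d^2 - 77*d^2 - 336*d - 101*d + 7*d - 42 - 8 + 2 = 4*b^2 - 16*b - 40*d^3 + d^2*(-152*b - 373) + d*(32*b^2 - 147*b - 430) - 48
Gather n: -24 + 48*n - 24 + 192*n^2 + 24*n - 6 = 192*n^2 + 72*n - 54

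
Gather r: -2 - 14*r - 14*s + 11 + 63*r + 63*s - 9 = 49*r + 49*s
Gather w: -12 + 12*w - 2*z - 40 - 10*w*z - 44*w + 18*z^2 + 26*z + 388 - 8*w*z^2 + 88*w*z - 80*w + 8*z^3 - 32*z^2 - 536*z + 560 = w*(-8*z^2 + 78*z - 112) + 8*z^3 - 14*z^2 - 512*z + 896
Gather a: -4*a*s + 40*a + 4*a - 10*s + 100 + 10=a*(44 - 4*s) - 10*s + 110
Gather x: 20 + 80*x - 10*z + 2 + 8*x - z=88*x - 11*z + 22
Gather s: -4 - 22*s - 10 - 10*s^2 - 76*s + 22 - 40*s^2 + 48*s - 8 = -50*s^2 - 50*s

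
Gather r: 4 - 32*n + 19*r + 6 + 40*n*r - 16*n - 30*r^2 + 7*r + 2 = -48*n - 30*r^2 + r*(40*n + 26) + 12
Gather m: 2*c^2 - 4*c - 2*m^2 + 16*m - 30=2*c^2 - 4*c - 2*m^2 + 16*m - 30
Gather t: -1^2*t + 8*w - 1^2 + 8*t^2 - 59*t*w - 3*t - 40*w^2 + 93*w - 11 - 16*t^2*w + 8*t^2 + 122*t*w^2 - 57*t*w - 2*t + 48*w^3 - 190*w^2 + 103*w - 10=t^2*(16 - 16*w) + t*(122*w^2 - 116*w - 6) + 48*w^3 - 230*w^2 + 204*w - 22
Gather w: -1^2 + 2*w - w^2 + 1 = -w^2 + 2*w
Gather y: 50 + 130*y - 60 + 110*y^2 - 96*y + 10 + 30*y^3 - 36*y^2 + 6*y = 30*y^3 + 74*y^2 + 40*y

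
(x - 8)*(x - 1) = x^2 - 9*x + 8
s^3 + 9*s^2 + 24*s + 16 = (s + 1)*(s + 4)^2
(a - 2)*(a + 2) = a^2 - 4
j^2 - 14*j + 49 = (j - 7)^2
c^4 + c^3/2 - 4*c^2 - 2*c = c*(c - 2)*(c + 1/2)*(c + 2)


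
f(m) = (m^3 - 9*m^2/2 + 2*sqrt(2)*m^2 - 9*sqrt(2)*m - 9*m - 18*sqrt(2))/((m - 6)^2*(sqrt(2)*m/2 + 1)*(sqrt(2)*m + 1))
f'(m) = (3*m^2 - 9*m + 4*sqrt(2)*m - 9*sqrt(2) - 9)/((m - 6)^2*(sqrt(2)*m/2 + 1)*(sqrt(2)*m + 1)) - sqrt(2)*(m^3 - 9*m^2/2 + 2*sqrt(2)*m^2 - 9*sqrt(2)*m - 9*m - 18*sqrt(2))/((m - 6)^2*(sqrt(2)*m/2 + 1)*(sqrt(2)*m + 1)^2) - sqrt(2)*(m^3 - 9*m^2/2 + 2*sqrt(2)*m^2 - 9*sqrt(2)*m - 9*m - 18*sqrt(2))/(2*(m - 6)^2*(sqrt(2)*m/2 + 1)^2*(sqrt(2)*m + 1)) - 2*(m^3 - 9*m^2/2 + 2*sqrt(2)*m^2 - 9*sqrt(2)*m - 9*m - 18*sqrt(2))/((m - 6)^3*(sqrt(2)*m/2 + 1)*(sqrt(2)*m + 1))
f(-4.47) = -0.04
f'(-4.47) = 0.01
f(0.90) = -0.47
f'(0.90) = 0.08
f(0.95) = -0.47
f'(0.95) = 0.07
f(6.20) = 6.61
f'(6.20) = -33.28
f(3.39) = -0.59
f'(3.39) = -0.18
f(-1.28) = 0.61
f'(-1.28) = -0.23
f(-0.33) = -1.13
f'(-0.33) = 2.44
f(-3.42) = -0.02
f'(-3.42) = 0.03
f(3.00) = -0.53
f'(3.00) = -0.12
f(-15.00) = -0.04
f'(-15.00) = 0.00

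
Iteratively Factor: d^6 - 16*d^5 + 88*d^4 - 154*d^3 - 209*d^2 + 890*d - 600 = (d - 3)*(d^5 - 13*d^4 + 49*d^3 - 7*d^2 - 230*d + 200) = (d - 5)*(d - 3)*(d^4 - 8*d^3 + 9*d^2 + 38*d - 40) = (d - 5)*(d - 3)*(d + 2)*(d^3 - 10*d^2 + 29*d - 20) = (d - 5)*(d - 3)*(d - 1)*(d + 2)*(d^2 - 9*d + 20) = (d - 5)*(d - 4)*(d - 3)*(d - 1)*(d + 2)*(d - 5)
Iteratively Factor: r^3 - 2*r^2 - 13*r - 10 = (r + 2)*(r^2 - 4*r - 5) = (r + 1)*(r + 2)*(r - 5)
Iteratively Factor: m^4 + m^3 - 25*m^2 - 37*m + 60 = (m - 1)*(m^3 + 2*m^2 - 23*m - 60) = (m - 1)*(m + 4)*(m^2 - 2*m - 15) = (m - 1)*(m + 3)*(m + 4)*(m - 5)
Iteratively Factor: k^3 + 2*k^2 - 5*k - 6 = (k + 1)*(k^2 + k - 6) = (k - 2)*(k + 1)*(k + 3)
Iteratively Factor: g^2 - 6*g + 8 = (g - 2)*(g - 4)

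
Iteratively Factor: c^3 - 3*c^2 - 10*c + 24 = (c - 4)*(c^2 + c - 6) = (c - 4)*(c + 3)*(c - 2)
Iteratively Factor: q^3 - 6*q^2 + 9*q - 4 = (q - 4)*(q^2 - 2*q + 1) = (q - 4)*(q - 1)*(q - 1)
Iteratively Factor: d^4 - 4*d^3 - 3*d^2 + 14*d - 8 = (d - 1)*(d^3 - 3*d^2 - 6*d + 8) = (d - 1)*(d + 2)*(d^2 - 5*d + 4) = (d - 1)^2*(d + 2)*(d - 4)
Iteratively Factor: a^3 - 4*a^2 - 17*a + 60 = (a + 4)*(a^2 - 8*a + 15) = (a - 5)*(a + 4)*(a - 3)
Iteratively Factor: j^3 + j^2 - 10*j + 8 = (j + 4)*(j^2 - 3*j + 2) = (j - 1)*(j + 4)*(j - 2)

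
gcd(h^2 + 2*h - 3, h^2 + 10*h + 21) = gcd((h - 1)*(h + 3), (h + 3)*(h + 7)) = h + 3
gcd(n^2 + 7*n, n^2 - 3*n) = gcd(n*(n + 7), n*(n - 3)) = n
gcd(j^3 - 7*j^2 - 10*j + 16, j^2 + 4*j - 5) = j - 1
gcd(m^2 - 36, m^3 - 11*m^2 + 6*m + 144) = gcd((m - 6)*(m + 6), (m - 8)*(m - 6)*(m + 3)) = m - 6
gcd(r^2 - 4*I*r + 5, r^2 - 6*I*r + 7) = r + I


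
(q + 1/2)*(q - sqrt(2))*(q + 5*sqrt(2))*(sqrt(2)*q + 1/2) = sqrt(2)*q^4 + sqrt(2)*q^3/2 + 17*q^3/2 - 8*sqrt(2)*q^2 + 17*q^2/4 - 4*sqrt(2)*q - 5*q - 5/2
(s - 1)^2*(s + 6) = s^3 + 4*s^2 - 11*s + 6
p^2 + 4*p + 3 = (p + 1)*(p + 3)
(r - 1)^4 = r^4 - 4*r^3 + 6*r^2 - 4*r + 1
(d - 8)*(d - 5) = d^2 - 13*d + 40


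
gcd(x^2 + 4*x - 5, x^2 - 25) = x + 5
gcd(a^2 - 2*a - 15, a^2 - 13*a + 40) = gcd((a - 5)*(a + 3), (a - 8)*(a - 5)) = a - 5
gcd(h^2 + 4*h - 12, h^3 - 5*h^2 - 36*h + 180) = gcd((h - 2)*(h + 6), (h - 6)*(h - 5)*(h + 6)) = h + 6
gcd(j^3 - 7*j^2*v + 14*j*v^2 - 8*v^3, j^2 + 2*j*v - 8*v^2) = -j + 2*v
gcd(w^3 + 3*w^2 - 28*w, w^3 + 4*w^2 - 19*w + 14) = w + 7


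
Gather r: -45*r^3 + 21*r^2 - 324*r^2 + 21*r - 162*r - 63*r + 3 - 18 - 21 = -45*r^3 - 303*r^2 - 204*r - 36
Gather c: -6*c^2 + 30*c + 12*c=-6*c^2 + 42*c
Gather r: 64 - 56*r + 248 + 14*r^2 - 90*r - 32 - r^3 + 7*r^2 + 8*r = -r^3 + 21*r^2 - 138*r + 280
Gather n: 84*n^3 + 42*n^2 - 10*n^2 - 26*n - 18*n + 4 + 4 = 84*n^3 + 32*n^2 - 44*n + 8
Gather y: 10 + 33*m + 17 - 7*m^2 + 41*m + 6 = -7*m^2 + 74*m + 33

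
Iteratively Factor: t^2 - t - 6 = (t + 2)*(t - 3)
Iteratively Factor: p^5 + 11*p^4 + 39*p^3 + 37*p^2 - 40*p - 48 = (p + 1)*(p^4 + 10*p^3 + 29*p^2 + 8*p - 48) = (p + 1)*(p + 3)*(p^3 + 7*p^2 + 8*p - 16) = (p + 1)*(p + 3)*(p + 4)*(p^2 + 3*p - 4) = (p + 1)*(p + 3)*(p + 4)^2*(p - 1)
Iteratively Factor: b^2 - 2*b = (b)*(b - 2)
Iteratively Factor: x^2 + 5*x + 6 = (x + 3)*(x + 2)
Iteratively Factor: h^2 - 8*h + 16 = (h - 4)*(h - 4)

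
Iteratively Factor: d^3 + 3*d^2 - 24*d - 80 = (d + 4)*(d^2 - d - 20) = (d - 5)*(d + 4)*(d + 4)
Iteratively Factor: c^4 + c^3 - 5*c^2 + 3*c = (c + 3)*(c^3 - 2*c^2 + c) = c*(c + 3)*(c^2 - 2*c + 1) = c*(c - 1)*(c + 3)*(c - 1)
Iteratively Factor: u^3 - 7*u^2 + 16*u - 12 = (u - 2)*(u^2 - 5*u + 6) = (u - 2)^2*(u - 3)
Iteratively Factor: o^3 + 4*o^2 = (o)*(o^2 + 4*o) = o*(o + 4)*(o)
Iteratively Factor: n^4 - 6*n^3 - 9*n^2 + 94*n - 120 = (n + 4)*(n^3 - 10*n^2 + 31*n - 30) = (n - 5)*(n + 4)*(n^2 - 5*n + 6) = (n - 5)*(n - 3)*(n + 4)*(n - 2)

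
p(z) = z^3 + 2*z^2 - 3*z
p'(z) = 3*z^2 + 4*z - 3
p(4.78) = 140.57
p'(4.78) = 84.67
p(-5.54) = -92.03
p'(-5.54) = 66.91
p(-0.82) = 3.25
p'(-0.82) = -4.26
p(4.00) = 84.00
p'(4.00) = 61.00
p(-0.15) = 0.49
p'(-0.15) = -3.53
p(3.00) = 36.00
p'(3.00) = 36.00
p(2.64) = 24.42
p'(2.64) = 28.47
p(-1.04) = 4.16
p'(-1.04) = -3.92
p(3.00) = 36.00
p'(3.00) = 36.00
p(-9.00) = -540.00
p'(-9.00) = 204.00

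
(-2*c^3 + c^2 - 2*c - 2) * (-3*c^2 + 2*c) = 6*c^5 - 7*c^4 + 8*c^3 + 2*c^2 - 4*c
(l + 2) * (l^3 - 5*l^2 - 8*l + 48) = l^4 - 3*l^3 - 18*l^2 + 32*l + 96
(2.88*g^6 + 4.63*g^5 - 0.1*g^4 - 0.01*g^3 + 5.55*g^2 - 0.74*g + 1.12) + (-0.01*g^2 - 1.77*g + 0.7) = 2.88*g^6 + 4.63*g^5 - 0.1*g^4 - 0.01*g^3 + 5.54*g^2 - 2.51*g + 1.82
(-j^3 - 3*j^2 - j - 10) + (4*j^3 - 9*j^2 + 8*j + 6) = 3*j^3 - 12*j^2 + 7*j - 4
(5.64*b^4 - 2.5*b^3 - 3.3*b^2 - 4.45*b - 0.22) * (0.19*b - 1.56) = 1.0716*b^5 - 9.2734*b^4 + 3.273*b^3 + 4.3025*b^2 + 6.9002*b + 0.3432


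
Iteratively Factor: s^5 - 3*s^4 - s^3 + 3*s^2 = (s - 3)*(s^4 - s^2) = s*(s - 3)*(s^3 - s) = s*(s - 3)*(s - 1)*(s^2 + s) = s*(s - 3)*(s - 1)*(s + 1)*(s)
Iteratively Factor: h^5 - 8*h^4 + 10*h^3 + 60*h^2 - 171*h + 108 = (h - 3)*(h^4 - 5*h^3 - 5*h^2 + 45*h - 36) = (h - 4)*(h - 3)*(h^3 - h^2 - 9*h + 9) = (h - 4)*(h - 3)^2*(h^2 + 2*h - 3) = (h - 4)*(h - 3)^2*(h - 1)*(h + 3)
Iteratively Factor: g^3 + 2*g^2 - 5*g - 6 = (g + 3)*(g^2 - g - 2) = (g + 1)*(g + 3)*(g - 2)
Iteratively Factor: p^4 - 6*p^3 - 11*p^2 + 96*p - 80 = (p - 5)*(p^3 - p^2 - 16*p + 16) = (p - 5)*(p - 4)*(p^2 + 3*p - 4) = (p - 5)*(p - 4)*(p - 1)*(p + 4)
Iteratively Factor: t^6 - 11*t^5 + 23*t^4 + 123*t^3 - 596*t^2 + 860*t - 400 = (t - 2)*(t^5 - 9*t^4 + 5*t^3 + 133*t^2 - 330*t + 200) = (t - 5)*(t - 2)*(t^4 - 4*t^3 - 15*t^2 + 58*t - 40) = (t - 5)^2*(t - 2)*(t^3 + t^2 - 10*t + 8) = (t - 5)^2*(t - 2)*(t - 1)*(t^2 + 2*t - 8) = (t - 5)^2*(t - 2)^2*(t - 1)*(t + 4)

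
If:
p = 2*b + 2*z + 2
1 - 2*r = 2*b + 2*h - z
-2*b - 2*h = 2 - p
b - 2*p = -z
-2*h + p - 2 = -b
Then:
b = 0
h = -4/3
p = -2/3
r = 7/6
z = -4/3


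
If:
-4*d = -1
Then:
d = 1/4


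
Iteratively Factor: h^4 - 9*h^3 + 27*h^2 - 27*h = (h)*(h^3 - 9*h^2 + 27*h - 27) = h*(h - 3)*(h^2 - 6*h + 9) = h*(h - 3)^2*(h - 3)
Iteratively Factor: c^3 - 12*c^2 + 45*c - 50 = (c - 5)*(c^2 - 7*c + 10) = (c - 5)^2*(c - 2)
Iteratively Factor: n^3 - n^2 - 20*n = (n)*(n^2 - n - 20) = n*(n - 5)*(n + 4)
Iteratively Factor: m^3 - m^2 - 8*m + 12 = (m - 2)*(m^2 + m - 6) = (m - 2)^2*(m + 3)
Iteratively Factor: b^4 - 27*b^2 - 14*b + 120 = (b + 4)*(b^3 - 4*b^2 - 11*b + 30) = (b - 2)*(b + 4)*(b^2 - 2*b - 15) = (b - 5)*(b - 2)*(b + 4)*(b + 3)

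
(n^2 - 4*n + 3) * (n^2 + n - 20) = n^4 - 3*n^3 - 21*n^2 + 83*n - 60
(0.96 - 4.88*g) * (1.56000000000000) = 1.4976 - 7.6128*g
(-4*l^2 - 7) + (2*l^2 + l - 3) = -2*l^2 + l - 10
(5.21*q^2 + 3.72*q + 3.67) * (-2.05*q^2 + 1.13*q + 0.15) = -10.6805*q^4 - 1.7387*q^3 - 2.5384*q^2 + 4.7051*q + 0.5505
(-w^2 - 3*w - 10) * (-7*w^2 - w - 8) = 7*w^4 + 22*w^3 + 81*w^2 + 34*w + 80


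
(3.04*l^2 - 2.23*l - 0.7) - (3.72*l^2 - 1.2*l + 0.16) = -0.68*l^2 - 1.03*l - 0.86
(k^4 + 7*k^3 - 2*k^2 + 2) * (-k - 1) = -k^5 - 8*k^4 - 5*k^3 + 2*k^2 - 2*k - 2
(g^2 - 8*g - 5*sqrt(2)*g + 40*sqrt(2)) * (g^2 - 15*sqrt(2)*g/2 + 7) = g^4 - 25*sqrt(2)*g^3/2 - 8*g^3 + 82*g^2 + 100*sqrt(2)*g^2 - 656*g - 35*sqrt(2)*g + 280*sqrt(2)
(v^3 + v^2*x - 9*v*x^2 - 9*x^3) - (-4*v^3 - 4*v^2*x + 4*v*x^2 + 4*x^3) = 5*v^3 + 5*v^2*x - 13*v*x^2 - 13*x^3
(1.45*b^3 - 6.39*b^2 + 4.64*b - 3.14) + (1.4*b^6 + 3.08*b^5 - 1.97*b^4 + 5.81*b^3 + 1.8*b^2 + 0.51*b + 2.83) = 1.4*b^6 + 3.08*b^5 - 1.97*b^4 + 7.26*b^3 - 4.59*b^2 + 5.15*b - 0.31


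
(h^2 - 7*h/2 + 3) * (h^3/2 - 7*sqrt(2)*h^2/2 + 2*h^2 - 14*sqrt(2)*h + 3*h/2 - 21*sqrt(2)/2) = h^5/2 - 7*sqrt(2)*h^4/2 + h^4/4 - 4*h^3 - 7*sqrt(2)*h^3/4 + 3*h^2/4 + 28*sqrt(2)*h^2 - 21*sqrt(2)*h/4 + 9*h/2 - 63*sqrt(2)/2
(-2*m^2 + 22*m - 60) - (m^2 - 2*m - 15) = -3*m^2 + 24*m - 45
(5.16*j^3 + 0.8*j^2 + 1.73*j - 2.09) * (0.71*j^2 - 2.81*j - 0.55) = 3.6636*j^5 - 13.9316*j^4 - 3.8577*j^3 - 6.7852*j^2 + 4.9214*j + 1.1495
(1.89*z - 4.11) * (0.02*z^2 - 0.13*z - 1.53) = 0.0378*z^3 - 0.3279*z^2 - 2.3574*z + 6.2883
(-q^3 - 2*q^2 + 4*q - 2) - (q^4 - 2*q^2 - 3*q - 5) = -q^4 - q^3 + 7*q + 3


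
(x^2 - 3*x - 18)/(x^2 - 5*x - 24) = (x - 6)/(x - 8)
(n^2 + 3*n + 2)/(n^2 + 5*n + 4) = (n + 2)/(n + 4)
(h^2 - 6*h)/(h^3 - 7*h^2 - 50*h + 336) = h/(h^2 - h - 56)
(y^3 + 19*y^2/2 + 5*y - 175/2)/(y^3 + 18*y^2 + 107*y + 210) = (y - 5/2)/(y + 6)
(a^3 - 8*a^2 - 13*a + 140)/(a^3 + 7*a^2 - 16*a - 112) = (a^2 - 12*a + 35)/(a^2 + 3*a - 28)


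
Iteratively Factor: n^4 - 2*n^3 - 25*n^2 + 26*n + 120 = (n + 4)*(n^3 - 6*n^2 - n + 30) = (n - 3)*(n + 4)*(n^2 - 3*n - 10) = (n - 5)*(n - 3)*(n + 4)*(n + 2)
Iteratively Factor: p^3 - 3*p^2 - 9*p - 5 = (p + 1)*(p^2 - 4*p - 5) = (p - 5)*(p + 1)*(p + 1)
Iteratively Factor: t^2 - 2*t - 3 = (t - 3)*(t + 1)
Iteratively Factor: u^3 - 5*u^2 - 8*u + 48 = (u - 4)*(u^2 - u - 12) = (u - 4)*(u + 3)*(u - 4)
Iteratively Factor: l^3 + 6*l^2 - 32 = (l - 2)*(l^2 + 8*l + 16) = (l - 2)*(l + 4)*(l + 4)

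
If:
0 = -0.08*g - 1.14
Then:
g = -14.25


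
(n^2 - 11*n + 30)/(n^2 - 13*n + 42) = (n - 5)/(n - 7)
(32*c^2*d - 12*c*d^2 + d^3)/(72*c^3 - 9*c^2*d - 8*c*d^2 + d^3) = d*(4*c - d)/(9*c^2 - d^2)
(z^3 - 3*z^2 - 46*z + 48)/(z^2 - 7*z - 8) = (z^2 + 5*z - 6)/(z + 1)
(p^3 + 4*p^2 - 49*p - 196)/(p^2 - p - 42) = (p^2 + 11*p + 28)/(p + 6)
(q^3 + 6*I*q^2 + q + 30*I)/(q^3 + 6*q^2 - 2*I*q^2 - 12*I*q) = (q^2 + 8*I*q - 15)/(q*(q + 6))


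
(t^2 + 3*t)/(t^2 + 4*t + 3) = t/(t + 1)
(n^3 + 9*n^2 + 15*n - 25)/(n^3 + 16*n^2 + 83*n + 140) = (n^2 + 4*n - 5)/(n^2 + 11*n + 28)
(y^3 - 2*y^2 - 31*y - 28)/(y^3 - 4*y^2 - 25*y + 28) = (y + 1)/(y - 1)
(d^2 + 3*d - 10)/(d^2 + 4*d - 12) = (d + 5)/(d + 6)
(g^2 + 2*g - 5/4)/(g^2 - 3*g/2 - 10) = (g - 1/2)/(g - 4)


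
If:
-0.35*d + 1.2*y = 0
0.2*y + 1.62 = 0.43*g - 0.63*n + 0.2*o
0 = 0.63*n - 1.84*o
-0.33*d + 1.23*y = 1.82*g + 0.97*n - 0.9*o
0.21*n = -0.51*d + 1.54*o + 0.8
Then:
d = 0.16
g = 0.83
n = -2.27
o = -0.78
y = 0.05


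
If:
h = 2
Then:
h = 2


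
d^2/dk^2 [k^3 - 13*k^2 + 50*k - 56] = 6*k - 26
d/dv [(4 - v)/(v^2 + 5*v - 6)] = (-v^2 - 5*v + (v - 4)*(2*v + 5) + 6)/(v^2 + 5*v - 6)^2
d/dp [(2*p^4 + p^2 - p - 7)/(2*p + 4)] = (6*p^4 + 16*p^3 + p^2 + 4*p + 5)/(2*(p^2 + 4*p + 4))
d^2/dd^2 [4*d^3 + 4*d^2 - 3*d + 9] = 24*d + 8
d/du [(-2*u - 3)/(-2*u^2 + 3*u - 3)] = (-4*u^2 - 12*u + 15)/(4*u^4 - 12*u^3 + 21*u^2 - 18*u + 9)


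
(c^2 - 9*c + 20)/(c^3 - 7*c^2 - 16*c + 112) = (c - 5)/(c^2 - 3*c - 28)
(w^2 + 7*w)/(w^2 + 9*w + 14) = w/(w + 2)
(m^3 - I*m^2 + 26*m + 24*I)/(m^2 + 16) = (m^2 - 5*I*m + 6)/(m - 4*I)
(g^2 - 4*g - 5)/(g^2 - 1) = (g - 5)/(g - 1)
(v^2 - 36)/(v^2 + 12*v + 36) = (v - 6)/(v + 6)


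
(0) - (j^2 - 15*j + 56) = -j^2 + 15*j - 56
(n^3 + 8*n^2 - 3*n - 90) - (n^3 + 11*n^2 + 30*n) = -3*n^2 - 33*n - 90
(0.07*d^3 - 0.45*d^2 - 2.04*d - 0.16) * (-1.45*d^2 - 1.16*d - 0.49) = -0.1015*d^5 + 0.5713*d^4 + 3.4457*d^3 + 2.8189*d^2 + 1.1852*d + 0.0784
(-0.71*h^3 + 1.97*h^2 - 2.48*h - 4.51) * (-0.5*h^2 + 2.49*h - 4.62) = 0.355*h^5 - 2.7529*h^4 + 9.4255*h^3 - 13.0216*h^2 + 0.227699999999999*h + 20.8362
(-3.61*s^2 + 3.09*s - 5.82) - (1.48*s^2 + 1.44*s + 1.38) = -5.09*s^2 + 1.65*s - 7.2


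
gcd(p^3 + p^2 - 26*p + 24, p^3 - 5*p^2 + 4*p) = p^2 - 5*p + 4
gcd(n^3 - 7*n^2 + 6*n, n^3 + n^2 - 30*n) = n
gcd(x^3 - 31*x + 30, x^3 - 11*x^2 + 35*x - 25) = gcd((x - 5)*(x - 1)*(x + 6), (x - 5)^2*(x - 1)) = x^2 - 6*x + 5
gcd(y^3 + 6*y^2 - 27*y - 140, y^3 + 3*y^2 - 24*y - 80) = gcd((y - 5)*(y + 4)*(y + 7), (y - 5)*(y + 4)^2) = y^2 - y - 20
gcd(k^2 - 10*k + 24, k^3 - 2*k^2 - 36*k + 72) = k - 6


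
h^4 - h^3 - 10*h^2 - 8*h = h*(h - 4)*(h + 1)*(h + 2)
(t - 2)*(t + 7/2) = t^2 + 3*t/2 - 7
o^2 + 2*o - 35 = (o - 5)*(o + 7)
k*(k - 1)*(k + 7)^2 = k^4 + 13*k^3 + 35*k^2 - 49*k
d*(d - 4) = d^2 - 4*d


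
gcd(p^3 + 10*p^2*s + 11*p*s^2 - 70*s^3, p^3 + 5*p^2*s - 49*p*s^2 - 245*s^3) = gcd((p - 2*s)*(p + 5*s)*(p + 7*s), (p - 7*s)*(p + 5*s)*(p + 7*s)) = p^2 + 12*p*s + 35*s^2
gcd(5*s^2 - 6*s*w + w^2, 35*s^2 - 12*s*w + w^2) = 5*s - w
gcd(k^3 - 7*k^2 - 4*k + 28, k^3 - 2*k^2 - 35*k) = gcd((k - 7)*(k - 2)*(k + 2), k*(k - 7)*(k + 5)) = k - 7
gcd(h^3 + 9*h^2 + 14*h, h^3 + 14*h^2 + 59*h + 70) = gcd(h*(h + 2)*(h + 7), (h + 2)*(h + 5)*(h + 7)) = h^2 + 9*h + 14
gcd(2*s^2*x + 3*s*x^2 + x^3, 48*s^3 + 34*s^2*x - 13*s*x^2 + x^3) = s + x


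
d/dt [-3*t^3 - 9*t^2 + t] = -9*t^2 - 18*t + 1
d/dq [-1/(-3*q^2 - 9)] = -2*q/(3*(q^2 + 3)^2)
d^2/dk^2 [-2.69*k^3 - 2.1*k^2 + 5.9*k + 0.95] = -16.14*k - 4.2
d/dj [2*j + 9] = 2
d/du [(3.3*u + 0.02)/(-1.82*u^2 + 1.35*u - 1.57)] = (6.006*u^2 + 0.0728*u - 5.208)/(3.3124*u^4 - 4.914*u^3 + 7.5373*u^2 - 4.239*u + 2.4649)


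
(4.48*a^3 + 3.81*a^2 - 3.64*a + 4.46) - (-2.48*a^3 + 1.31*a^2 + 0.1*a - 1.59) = 6.96*a^3 + 2.5*a^2 - 3.74*a + 6.05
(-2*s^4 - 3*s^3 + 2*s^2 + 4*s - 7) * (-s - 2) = 2*s^5 + 7*s^4 + 4*s^3 - 8*s^2 - s + 14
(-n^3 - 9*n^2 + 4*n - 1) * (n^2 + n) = -n^5 - 10*n^4 - 5*n^3 + 3*n^2 - n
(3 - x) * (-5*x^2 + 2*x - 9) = 5*x^3 - 17*x^2 + 15*x - 27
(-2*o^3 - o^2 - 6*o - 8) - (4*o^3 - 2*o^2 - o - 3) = -6*o^3 + o^2 - 5*o - 5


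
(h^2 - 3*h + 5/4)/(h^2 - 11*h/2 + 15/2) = (h - 1/2)/(h - 3)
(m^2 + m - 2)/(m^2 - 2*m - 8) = (m - 1)/(m - 4)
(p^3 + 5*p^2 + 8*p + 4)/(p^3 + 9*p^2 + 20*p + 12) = (p + 2)/(p + 6)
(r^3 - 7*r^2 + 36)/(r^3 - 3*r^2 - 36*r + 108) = (r + 2)/(r + 6)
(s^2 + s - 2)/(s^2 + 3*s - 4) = (s + 2)/(s + 4)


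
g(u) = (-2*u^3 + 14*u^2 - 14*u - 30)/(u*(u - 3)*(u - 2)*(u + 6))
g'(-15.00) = 0.03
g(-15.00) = 0.24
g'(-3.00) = 0.30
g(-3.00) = -0.71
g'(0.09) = 102.63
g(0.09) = -10.22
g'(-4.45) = 0.97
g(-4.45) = -1.47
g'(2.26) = -16.45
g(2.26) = 3.68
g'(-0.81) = 1.21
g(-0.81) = 0.19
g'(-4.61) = 1.20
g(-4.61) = -1.64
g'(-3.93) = 0.56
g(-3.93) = -1.08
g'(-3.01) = 0.30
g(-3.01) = -0.71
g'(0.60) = 1.79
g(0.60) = -2.54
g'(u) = (-6*u^2 + 28*u - 14)/(u*(u - 3)*(u - 2)*(u + 6)) - (-2*u^3 + 14*u^2 - 14*u - 30)/(u*(u - 3)*(u - 2)*(u + 6)^2) - (-2*u^3 + 14*u^2 - 14*u - 30)/(u*(u - 3)*(u - 2)^2*(u + 6)) - (-2*u^3 + 14*u^2 - 14*u - 30)/(u*(u - 3)^2*(u - 2)*(u + 6)) - (-2*u^3 + 14*u^2 - 14*u - 30)/(u^2*(u - 3)*(u - 2)*(u + 6)) = 2*(u^4 - 8*u^3 - 19*u^2 - 40*u + 60)/(u^2*(u^4 + 8*u^3 - 8*u^2 - 96*u + 144))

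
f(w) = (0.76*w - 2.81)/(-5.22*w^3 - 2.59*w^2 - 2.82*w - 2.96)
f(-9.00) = -0.00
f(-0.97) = -1.69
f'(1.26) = -0.18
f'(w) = (0.76*w - 2.81)*(15.66*w^2 + 5.18*w + 2.82)/(-5.22*w^3 - 2.59*w^2 - 2.82*w - 2.96)^2 + 0.76/(-5.22*w^3 - 2.59*w^2 - 2.82*w - 2.96) = (7.9344*w^3 - 42.0362*w^2 - 14.5558*w - 10.1738)/(27.2484*w^6 + 27.0396*w^5 + 36.1489*w^4 + 45.51*w^3 + 23.2852*w^2 + 16.6944*w + 8.7616)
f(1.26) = 0.09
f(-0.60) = 3.04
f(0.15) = 0.78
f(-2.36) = -0.08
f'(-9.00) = -0.00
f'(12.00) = 0.00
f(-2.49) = -0.07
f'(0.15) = -1.11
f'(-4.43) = -0.01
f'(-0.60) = -15.89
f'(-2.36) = -0.09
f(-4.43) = -0.01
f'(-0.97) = -9.69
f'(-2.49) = -0.08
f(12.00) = -0.00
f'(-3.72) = -0.02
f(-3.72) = -0.02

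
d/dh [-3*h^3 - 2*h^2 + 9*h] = -9*h^2 - 4*h + 9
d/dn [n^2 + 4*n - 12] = 2*n + 4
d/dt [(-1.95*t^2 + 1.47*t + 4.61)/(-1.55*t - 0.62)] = (3.0225*t^2 + 2.418*t + 6.2341)/(2.4025*t^2 + 1.922*t + 0.3844)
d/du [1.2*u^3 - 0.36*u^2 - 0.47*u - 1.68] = 3.6*u^2 - 0.72*u - 0.47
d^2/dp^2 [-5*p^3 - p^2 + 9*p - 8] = -30*p - 2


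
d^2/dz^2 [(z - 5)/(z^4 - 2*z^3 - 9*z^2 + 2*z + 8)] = 2*(4*(z - 5)*(2*z^3 - 3*z^2 - 9*z + 1)^2 + (-4*z^3 + 6*z^2 + 18*z + 3*(z - 5)*(-2*z^2 + 2*z + 3) - 2)*(z^4 - 2*z^3 - 9*z^2 + 2*z + 8))/(z^4 - 2*z^3 - 9*z^2 + 2*z + 8)^3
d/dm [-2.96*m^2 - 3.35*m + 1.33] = -5.92*m - 3.35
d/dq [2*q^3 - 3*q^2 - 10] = 6*q*(q - 1)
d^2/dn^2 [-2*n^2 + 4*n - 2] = -4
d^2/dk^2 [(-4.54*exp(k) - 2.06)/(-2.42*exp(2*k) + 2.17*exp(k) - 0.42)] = (26.588056*exp(4*k) + 72.098092*exp(3*k) - 60.140388*exp(2*k) + 5.462954*exp(k) + 2.67834)*exp(k)/(14.172488*exp(6*k) - 38.125164*exp(5*k) + 41.565678*exp(4*k) - 23.451841*exp(3*k) + 7.213878*exp(2*k) - 1.148364*exp(k) + 0.074088)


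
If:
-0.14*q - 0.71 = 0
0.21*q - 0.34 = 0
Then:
No Solution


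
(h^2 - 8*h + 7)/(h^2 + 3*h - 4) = (h - 7)/(h + 4)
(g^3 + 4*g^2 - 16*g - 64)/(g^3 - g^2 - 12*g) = (g^2 + 8*g + 16)/(g*(g + 3))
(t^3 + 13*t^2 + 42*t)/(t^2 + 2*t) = (t^2 + 13*t + 42)/(t + 2)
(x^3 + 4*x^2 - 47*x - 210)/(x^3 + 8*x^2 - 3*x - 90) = (x - 7)/(x - 3)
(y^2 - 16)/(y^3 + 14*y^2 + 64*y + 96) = (y - 4)/(y^2 + 10*y + 24)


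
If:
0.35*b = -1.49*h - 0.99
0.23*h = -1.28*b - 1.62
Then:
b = -1.20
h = -0.38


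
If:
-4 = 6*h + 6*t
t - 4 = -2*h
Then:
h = 14/3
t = -16/3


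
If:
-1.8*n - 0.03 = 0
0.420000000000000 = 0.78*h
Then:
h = 0.54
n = -0.02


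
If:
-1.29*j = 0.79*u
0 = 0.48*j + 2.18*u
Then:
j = 0.00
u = 0.00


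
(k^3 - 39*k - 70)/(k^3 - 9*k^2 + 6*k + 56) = (k + 5)/(k - 4)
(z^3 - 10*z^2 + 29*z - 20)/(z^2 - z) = z - 9 + 20/z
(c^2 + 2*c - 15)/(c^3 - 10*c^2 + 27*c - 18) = (c + 5)/(c^2 - 7*c + 6)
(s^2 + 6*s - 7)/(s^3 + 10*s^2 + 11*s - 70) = (s - 1)/(s^2 + 3*s - 10)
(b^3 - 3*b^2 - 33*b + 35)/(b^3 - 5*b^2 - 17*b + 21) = (b + 5)/(b + 3)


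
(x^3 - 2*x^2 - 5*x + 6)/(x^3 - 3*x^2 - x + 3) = (x + 2)/(x + 1)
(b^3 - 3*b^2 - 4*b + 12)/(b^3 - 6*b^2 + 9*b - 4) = (b^3 - 3*b^2 - 4*b + 12)/(b^3 - 6*b^2 + 9*b - 4)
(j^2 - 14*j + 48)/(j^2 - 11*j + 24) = (j - 6)/(j - 3)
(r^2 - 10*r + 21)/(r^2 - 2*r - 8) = (-r^2 + 10*r - 21)/(-r^2 + 2*r + 8)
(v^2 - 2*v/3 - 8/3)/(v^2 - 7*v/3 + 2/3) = (3*v + 4)/(3*v - 1)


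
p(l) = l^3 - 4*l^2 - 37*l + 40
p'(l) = 3*l^2 - 8*l - 37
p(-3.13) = 85.96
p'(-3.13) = 17.43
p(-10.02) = -996.87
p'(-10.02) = 344.36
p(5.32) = -119.48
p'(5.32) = 5.35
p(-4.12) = 54.61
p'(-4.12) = 46.88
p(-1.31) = 79.36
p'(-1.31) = -21.37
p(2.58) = -64.91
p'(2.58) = -37.67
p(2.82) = -73.72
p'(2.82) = -35.70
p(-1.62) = 85.19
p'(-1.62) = -16.17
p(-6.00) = -98.00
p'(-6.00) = 119.00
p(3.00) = -80.00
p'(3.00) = -34.00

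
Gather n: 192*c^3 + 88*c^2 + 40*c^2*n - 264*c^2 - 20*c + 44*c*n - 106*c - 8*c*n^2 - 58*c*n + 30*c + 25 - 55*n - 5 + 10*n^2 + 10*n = 192*c^3 - 176*c^2 - 96*c + n^2*(10 - 8*c) + n*(40*c^2 - 14*c - 45) + 20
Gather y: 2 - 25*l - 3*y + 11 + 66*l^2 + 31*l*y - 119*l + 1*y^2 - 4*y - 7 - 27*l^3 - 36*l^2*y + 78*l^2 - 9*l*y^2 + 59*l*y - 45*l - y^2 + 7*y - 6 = -27*l^3 + 144*l^2 - 9*l*y^2 - 189*l + y*(-36*l^2 + 90*l)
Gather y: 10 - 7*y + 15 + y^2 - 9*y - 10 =y^2 - 16*y + 15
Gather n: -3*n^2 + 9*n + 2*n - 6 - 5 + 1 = -3*n^2 + 11*n - 10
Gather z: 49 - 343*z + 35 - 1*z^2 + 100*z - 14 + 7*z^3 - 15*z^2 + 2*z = 7*z^3 - 16*z^2 - 241*z + 70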